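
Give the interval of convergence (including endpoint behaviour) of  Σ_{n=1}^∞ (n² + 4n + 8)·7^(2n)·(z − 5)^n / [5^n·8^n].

(205/49, 285/49)

By the ratio test, |a_{n+1}/a_n| = [((n+1)² + 4(n+1) + 8)/(n² + 4n + 8)] · 49/(5·8) → 49/40.
Thus R = 1/(49/40) = 40/49.
At z = 285/49: the terms have absolute value of order n², which does not tend to 0, so the series diverges by the divergence test.
When z = 205/49, the terms have absolute value of order n², which does not tend to 0, so the series diverges by the divergence test.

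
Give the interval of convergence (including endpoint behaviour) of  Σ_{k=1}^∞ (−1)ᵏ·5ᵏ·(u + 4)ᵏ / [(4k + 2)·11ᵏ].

Ratio test: |a_{k+1}/a_k| = [(4k + 2)/(4(k+1) + 2)] · 5/11 → 5/11 as k → ∞.
Hence the series converges for |u + 4| < 1/(5/11) = 11/5, so the radius of convergence is 11/5.
Check u = -9/5: convergence follows from the alternating series test (terms decrease monotonically to 0).
When u = -31/5, comparison with the harmonic series Σ 1/k shows the series diverges.

(-31/5, -9/5]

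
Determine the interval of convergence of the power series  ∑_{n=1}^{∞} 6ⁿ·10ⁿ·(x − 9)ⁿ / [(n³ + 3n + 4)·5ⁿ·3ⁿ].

By the ratio test, |a_{n+1}/a_n| = [(n³ + 3n + 4)/((n+1)³ + 3(n+1) + 4)] · 6·10/(5·3) → 4.
Thus R = 1/(4) = 1/4.
Check x = 37/4: the series is dominated by a constant times Σ 1/n³, which converges (p = 3 > 1).
When x = 35/4, absolute convergence follows by limit comparison with Σ 1/n³.

[35/4, 37/4]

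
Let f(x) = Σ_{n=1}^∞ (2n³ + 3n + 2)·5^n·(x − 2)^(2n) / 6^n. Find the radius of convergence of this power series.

R = √30/5

The ratio of consecutive coefficients is [(2(n+1)³ + 3(n+1) + 2)/(2n³ + 3n + 2)] · 5/6 → 5/6.
Since the exponent of (x − 2) increases by 2 each term, convergence requires |x − 2|² < 6/5, hence R = √30/5.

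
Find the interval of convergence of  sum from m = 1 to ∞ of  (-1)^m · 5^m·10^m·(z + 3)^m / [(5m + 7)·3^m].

(-153/50, -147/50]

Ratio test: |a_{m+1}/a_m| = [(5m + 7)/(5(m+1) + 7)] · 5·10/3 → 50/3 as m → ∞.
Thus R = 1/(50/3) = 3/50.
When z = -147/50, an alternating series whose terms decrease to 0 in absolute value, so it converges by the Leibniz criterion.
Endpoint z = -153/50: comparison with the harmonic series Σ 1/m shows the series diverges.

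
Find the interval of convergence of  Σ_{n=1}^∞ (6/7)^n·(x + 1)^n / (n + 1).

Apply the ratio test: |a_{n+1}| / |a_n| = [(n + 1)/((n+1) + 1)] · 6/7, which tends to 6/7 as n → ∞.
Convergence for |x + 1| · 6/7 < 1, i.e. |x + 1| < 7/6. So R = 7/6.
Check x = 1/6: the terms behave like c/n; limit comparison with the harmonic series gives divergence.
Check x = -13/6: convergence follows from the alternating series test (terms decrease monotonically to 0).

[-13/6, 1/6)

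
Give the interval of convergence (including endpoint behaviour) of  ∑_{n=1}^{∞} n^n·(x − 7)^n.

{7}

By the Cauchy root test, |a_n|^(1/n) = n → ∞.
The root grows without bound, so R = 0 (convergence only at x = 7).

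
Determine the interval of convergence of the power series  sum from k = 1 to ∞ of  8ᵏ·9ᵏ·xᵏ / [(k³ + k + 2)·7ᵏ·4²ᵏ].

[-14/9, 14/9]

Ratio test: |a_{k+1}/a_k| = [(k³ + k + 2)/((k+1)³ + (k+1) + 2)] · 8·9/(7·16) → 9/14 as k → ∞.
Thus R = 1/(9/14) = 14/9.
When x = 14/9, absolute convergence follows by limit comparison with Σ 1/k³.
When x = -14/9, the series is dominated by a constant times Σ 1/k³, which converges (p = 3 > 1).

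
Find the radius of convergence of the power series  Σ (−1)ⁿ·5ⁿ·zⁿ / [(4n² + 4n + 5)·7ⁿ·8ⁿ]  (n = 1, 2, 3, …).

R = 56/5

Apply the ratio test: |a_{n+1}| / |a_n| = [(4n² + 4n + 5)/(4(n+1)² + 4(n+1) + 5)] · 5/(7·8), which tends to 5/56 as n → ∞.
The series converges when 5/56 · |z| < 1, giving R = 56/5.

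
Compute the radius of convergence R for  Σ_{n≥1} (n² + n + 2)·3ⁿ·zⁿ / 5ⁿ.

Apply the ratio test: |a_{n+1}| / |a_n| = [((n+1)² + (n+1) + 2)/(n² + n + 2)] · 3/5, which tends to 3/5 as n → ∞.
Convergence for |z| · 3/5 < 1, i.e. |z| < 5/3. So R = 5/3.

R = 5/3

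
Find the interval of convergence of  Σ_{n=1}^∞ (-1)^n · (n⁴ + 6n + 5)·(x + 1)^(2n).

(-2, 0)

By the ratio test, |a_{n+1}/a_n| = ((n+1)⁴ + 6(n+1) + 5)/(n⁴ + 6n + 5) → 1.
Successive powers of (x + 1) differ by 2, so the series converges when |x + 1|² · 1 < 1, i.e. |x + 1| < √(1) = 1. So R = 1.
When x = 0, the n-th term does not approach 0; divergence by the term test.
At x = -2: the n-th term does not approach 0; divergence by the term test.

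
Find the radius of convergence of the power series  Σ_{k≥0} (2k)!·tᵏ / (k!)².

By the ratio test, |a_{k+1}/a_k| = (2k+1)·(2k+2)/(k+1)² → 4.
Convergence for |t| · 4 < 1, i.e. |t| < 1/4. So R = 1/4.

R = 1/4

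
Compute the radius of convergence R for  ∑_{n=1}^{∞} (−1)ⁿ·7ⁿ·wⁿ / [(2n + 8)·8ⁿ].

By the ratio test, |a_{n+1}/a_n| = [(2n + 8)/(2(n+1) + 8)] · 7/8 → 7/8.
Convergence for |w| · 7/8 < 1, i.e. |w| < 8/7. So R = 8/7.

R = 8/7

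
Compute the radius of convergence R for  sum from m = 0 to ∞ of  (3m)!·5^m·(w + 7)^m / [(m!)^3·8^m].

R = 8/135

Ratio test: |a_{m+1}/a_m| = (3m+1)·(3m+2)·(3m+3)/(m+1)³ · 5/8 → 135/8 as m → ∞.
The series converges when 135/8 · |w + 7| < 1, giving R = 8/135.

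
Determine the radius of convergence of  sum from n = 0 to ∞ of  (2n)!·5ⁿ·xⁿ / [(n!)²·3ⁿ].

Apply the ratio test: |a_{n+1}| / |a_n| = (2n+1)·(2n+2)/(n+1)² · 5/3, which tends to 20/3 as n → ∞.
Thus R = 1/(20/3) = 3/20.

R = 3/20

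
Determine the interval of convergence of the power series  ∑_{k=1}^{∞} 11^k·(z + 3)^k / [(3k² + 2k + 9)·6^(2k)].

[-69/11, 3/11]

By the ratio test, |a_{k+1}/a_k| = [(3k² + 2k + 9)/(3(k+1)² + 2(k+1) + 9)] · 11/36 → 11/36.
Thus R = 1/(11/36) = 36/11.
Endpoint z = 3/11: the series is dominated by a constant times Σ 1/k², which converges (p = 2 > 1).
When z = -69/11, the series is dominated by a constant times Σ 1/k², which converges (p = 2 > 1).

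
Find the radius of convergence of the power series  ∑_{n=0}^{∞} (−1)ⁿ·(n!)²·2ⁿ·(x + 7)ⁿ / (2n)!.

By the ratio test, |a_{n+1}/a_n| = (n+1)²/[(2n+1)·(2n+2)] · 2 → 1/2.
The series converges when 1/2 · |x + 7| < 1, giving R = 2.

R = 2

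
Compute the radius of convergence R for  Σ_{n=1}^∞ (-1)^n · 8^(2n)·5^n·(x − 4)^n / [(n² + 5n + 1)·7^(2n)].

R = 49/320

The ratio of consecutive coefficients is [(n² + 5n + 1)/((n+1)² + 5(n+1) + 1)] · 64·5/49 → 320/49.
Hence the series converges for |x − 4| < 1/(320/49) = 49/320, so the radius of convergence is 49/320.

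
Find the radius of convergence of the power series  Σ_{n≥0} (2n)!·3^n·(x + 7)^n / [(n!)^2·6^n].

R = 1/2

Ratio test: |a_{n+1}/a_n| = (2n+1)·(2n+2)/(n+1)² · 3/6 → 2 as n → ∞.
Convergence for |x + 7| · 2 < 1, i.e. |x + 7| < 1/2. So R = 1/2.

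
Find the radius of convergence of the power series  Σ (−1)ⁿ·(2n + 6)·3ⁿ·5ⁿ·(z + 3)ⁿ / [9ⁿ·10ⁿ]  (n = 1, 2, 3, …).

R = 6

Ratio test: |a_{n+1}/a_n| = [(2(n+1) + 6)/(2n + 6)] · 3·5/(9·10) → 1/6 as n → ∞.
Hence the series converges for |z + 3| < 1/(1/6) = 6, so the radius of convergence is 6.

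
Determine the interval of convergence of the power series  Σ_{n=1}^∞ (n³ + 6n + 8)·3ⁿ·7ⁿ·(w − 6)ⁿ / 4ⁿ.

By the ratio test, |a_{n+1}/a_n| = [((n+1)³ + 6(n+1) + 8)/(n³ + 6n + 8)] · 3·7/4 → 21/4.
Hence the series converges for |w − 6| < 1/(21/4) = 4/21, so the radius of convergence is 4/21.
When w = 130/21, the terms do not tend to 0, so the series diverges.
When w = 122/21, the terms do not tend to 0, so the series diverges.

(122/21, 130/21)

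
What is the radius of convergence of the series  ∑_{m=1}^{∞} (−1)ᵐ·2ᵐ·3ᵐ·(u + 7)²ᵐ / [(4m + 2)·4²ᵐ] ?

R = 2√6/3

Ratio test: |a_{m+1}/a_m| = [(4m + 2)/(4(m+1) + 2)] · 2·3/16 → 3/8 as m → ∞.
Since the exponent of (u + 7) increases by 2 each term, convergence requires |u + 7|² < 8/3, hence R = 2√6/3.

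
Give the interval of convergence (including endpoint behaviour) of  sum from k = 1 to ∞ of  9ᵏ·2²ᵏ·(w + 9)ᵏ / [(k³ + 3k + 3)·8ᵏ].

[-83/9, -79/9]

By the ratio test, |a_{k+1}/a_k| = [(k³ + 3k + 3)/((k+1)³ + 3(k+1) + 3)] · 9·4/8 → 9/2.
Thus R = 1/(9/2) = 2/9.
At w = -79/9: absolute convergence follows by limit comparison with Σ 1/k³.
At w = -83/9: the series is dominated by a constant times Σ 1/k³, which converges (p = 3 > 1).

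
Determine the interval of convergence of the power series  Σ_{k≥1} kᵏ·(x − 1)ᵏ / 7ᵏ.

{1}

By the Cauchy root test, |a_k|^(1/k) = k/7 → ∞.
Since the k-th root of |a_k| is unbounded, the series converges only at x = 1; R = 0.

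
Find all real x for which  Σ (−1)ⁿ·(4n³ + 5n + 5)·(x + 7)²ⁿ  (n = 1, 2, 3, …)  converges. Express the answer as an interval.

Apply the ratio test: |a_{n+1}| / |a_n| = (4(n+1)³ + 5(n+1) + 5)/(4n³ + 5n + 5), which tends to 1 as n → ∞.
Writing y = (x + 7)², the series in y has radius 1, so |x + 7| < √(1) = 1 and R = 1.
Check x = -6: the terms do not tend to 0, so the series diverges.
At x = -8: the n-th term does not approach 0; divergence by the term test.

(-8, -6)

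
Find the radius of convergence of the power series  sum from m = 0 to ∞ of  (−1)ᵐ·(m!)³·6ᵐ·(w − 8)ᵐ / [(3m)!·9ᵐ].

R = 81/2

Apply the ratio test: |a_{m+1}| / |a_m| = (m+1)³/[(3m+1)·(3m+2)·(3m+3)] · 6/9, which tends to 2/81 as m → ∞.
The series converges when 2/81 · |w − 8| < 1, giving R = 81/2.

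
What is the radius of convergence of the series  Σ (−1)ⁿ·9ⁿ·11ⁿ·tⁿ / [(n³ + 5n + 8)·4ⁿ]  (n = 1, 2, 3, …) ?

By the ratio test, |a_{n+1}/a_n| = [(n³ + 5n + 8)/((n+1)³ + 5(n+1) + 8)] · 9·11/4 → 99/4.
Hence the series converges for |t| < 1/(99/4) = 4/99, so the radius of convergence is 4/99.

R = 4/99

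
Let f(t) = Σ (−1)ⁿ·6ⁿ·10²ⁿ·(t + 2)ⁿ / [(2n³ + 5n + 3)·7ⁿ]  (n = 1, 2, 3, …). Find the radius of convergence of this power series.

Ratio test: |a_{n+1}/a_n| = [(2n³ + 5n + 3)/(2(n+1)³ + 5(n+1) + 3)] · 6·100/7 → 600/7 as n → ∞.
Hence the series converges for |t + 2| < 1/(600/7) = 7/600, so the radius of convergence is 7/600.

R = 7/600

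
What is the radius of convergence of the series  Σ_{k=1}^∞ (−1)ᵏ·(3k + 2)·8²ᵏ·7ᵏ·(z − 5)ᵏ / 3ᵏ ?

Ratio test: |a_{k+1}/a_k| = [(3(k+1) + 2)/(3k + 2)] · 64·7/3 → 448/3 as k → ∞.
Thus R = 1/(448/3) = 3/448.

R = 3/448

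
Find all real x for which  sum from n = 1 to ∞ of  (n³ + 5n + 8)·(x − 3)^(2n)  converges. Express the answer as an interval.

(2, 4)

By the ratio test, |a_{n+1}/a_n| = ((n+1)³ + 5(n+1) + 8)/(n³ + 5n + 8) → 1.
Since the exponent of (x − 3) increases by 2 each term, convergence requires |x − 3|² < 1, hence R = 1.
When x = 4, the terms have absolute value of order n³, which does not tend to 0, so the series diverges by the divergence test.
Endpoint x = 2: the n-th term does not approach 0; divergence by the term test.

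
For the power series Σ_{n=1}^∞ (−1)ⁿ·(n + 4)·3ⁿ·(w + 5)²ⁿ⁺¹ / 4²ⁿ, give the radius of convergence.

By the ratio test, |a_{n+1}/a_n| = [((n+1) + 4)/(n + 4)] · 3/16 → 3/16.
Since the exponent of (w + 5) increases by 2 each term, convergence requires |w + 5|² < 16/3, hence R = 4√3/3.

R = 4√3/3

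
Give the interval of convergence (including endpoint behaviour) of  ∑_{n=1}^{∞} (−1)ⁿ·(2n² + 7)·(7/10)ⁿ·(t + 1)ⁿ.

(-17/7, 3/7)

Apply the ratio test: |a_{n+1}| / |a_n| = [(2(n+1)² + 7)/(2n² + 7)] · 7/10, which tends to 7/10 as n → ∞.
Hence the series converges for |t + 1| < 1/(7/10) = 10/7, so the radius of convergence is 10/7.
Check t = 3/7: the terms do not tend to 0, so the series diverges.
At t = -17/7: the n-th term does not approach 0; divergence by the term test.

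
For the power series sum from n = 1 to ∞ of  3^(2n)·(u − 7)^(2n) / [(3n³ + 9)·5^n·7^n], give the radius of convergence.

Ratio test: |a_{n+1}/a_n| = [(3n³ + 9)/(3(n+1)³ + 9)] · 9/(5·7) → 9/35 as n → ∞.
Since the exponent of (u − 7) increases by 2 each term, convergence requires |u − 7|² < 35/9, hence R = √35/3.

R = √35/3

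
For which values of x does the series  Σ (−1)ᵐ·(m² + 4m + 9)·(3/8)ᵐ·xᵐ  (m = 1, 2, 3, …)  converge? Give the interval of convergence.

(-8/3, 8/3)

Ratio test: |a_{m+1}/a_m| = [((m+1)² + 4(m+1) + 9)/(m² + 4m + 9)] · 3/8 → 3/8 as m → ∞.
Thus R = 1/(3/8) = 8/3.
At x = 8/3: the terms do not tend to 0, so the series diverges.
Check x = -8/3: the terms have absolute value of order m², which does not tend to 0, so the series diverges by the divergence test.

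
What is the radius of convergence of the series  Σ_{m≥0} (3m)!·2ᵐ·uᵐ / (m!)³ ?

R = 1/54

Apply the ratio test: |a_{m+1}| / |a_m| = (3m+1)·(3m+2)·(3m+3)/(m+1)³ · 2, which tends to 54 as m → ∞.
Thus R = 1/(54) = 1/54.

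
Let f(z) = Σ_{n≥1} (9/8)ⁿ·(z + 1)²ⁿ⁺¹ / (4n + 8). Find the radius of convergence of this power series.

The ratio of consecutive coefficients is [(4n + 8)/(4(n+1) + 8)] · 9/8 → 9/8.
Writing y = (z + 1)², the series in y has radius 8/9, so |z + 1| < √(8/9) and R = 2√2/3.

R = 2√2/3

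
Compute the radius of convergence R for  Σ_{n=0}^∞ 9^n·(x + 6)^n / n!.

Apply the ratio test: |a_{n+1}| / |a_n| = 9 · 1/(n+1), which tends to 0 as n → ∞.
The ratio tends to 0 regardless of x, hence R = ∞.

R = ∞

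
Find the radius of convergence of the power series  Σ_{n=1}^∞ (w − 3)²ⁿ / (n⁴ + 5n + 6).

R = 1

By the ratio test, |a_{n+1}/a_n| = (n⁴ + 5n + 6)/((n+1)⁴ + 5(n+1) + 6) → 1.
Successive powers of (w − 3) differ by 2, so the series converges when |w − 3|² · 1 < 1, i.e. |w − 3| < √(1) = 1. So R = 1.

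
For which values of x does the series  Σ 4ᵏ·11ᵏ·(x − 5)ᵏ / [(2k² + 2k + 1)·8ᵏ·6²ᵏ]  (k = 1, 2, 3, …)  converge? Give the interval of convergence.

By the ratio test, |a_{k+1}/a_k| = [(2k² + 2k + 1)/(2(k+1)² + 2(k+1) + 1)] · 4·11/(8·36) → 11/72.
Thus R = 1/(11/72) = 72/11.
Check x = 127/11: the terms are on the order of 1/k², so the series converges absolutely by comparison with the p-series (p = 2 > 1).
Check x = -17/11: the series is dominated by a constant times Σ 1/k², which converges (p = 2 > 1).

[-17/11, 127/11]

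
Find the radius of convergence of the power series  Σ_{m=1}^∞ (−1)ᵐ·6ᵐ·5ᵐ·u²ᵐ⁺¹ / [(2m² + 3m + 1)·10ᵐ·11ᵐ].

Ratio test: |a_{m+1}/a_m| = [(2m² + 3m + 1)/(2(m+1)² + 3(m+1) + 1)] · 6·5/(10·11) → 3/11 as m → ∞.
Successive powers of u differ by 2, so the series converges when |u|² · 3/11 < 1, i.e. |u| < √(11/3). So R = √33/3.

R = √33/3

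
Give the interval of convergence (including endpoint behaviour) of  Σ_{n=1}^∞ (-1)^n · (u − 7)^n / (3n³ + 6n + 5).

Apply the ratio test: |a_{n+1}| / |a_n| = (3n³ + 6n + 5)/(3(n+1)³ + 6(n+1) + 5), which tends to 1 as n → ∞.
So the series converges when |u − 7| < 1 and diverges when |u − 7| > 1; R = 1.
At u = 8: absolute convergence follows by limit comparison with Σ 1/n³.
At u = 6: the terms are on the order of 1/n³, so the series converges absolutely by comparison with the p-series (p = 3 > 1).

[6, 8]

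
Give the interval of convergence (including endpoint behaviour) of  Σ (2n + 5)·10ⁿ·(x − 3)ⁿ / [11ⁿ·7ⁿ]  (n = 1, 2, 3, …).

The ratio of consecutive coefficients is [(2(n+1) + 5)/(2n + 5)] · 10/(11·7) → 10/77.
The series converges when 10/77 · |x − 3| < 1, giving R = 77/10.
When x = 107/10, the terms do not tend to 0, so the series diverges.
Endpoint x = -47/10: the terms do not tend to 0, so the series diverges.

(-47/10, 107/10)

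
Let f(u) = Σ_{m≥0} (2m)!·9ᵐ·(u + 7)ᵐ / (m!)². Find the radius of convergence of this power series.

Ratio test: |a_{m+1}/a_m| = (2m+1)·(2m+2)/(m+1)² · 9 → 36 as m → ∞.
The series converges when 36 · |u + 7| < 1, giving R = 1/36.

R = 1/36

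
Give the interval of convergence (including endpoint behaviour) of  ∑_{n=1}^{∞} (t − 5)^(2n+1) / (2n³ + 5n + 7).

Ratio test: |a_{n+1}/a_n| = (2n³ + 5n + 7)/(2(n+1)³ + 5(n+1) + 7) → 1 as n → ∞.
Successive powers of (t − 5) differ by 2, so the series converges when |t − 5|² · 1 < 1, i.e. |t − 5| < √(1) = 1. So R = 1.
Endpoint t = 6: the terms are on the order of 1/n³, so the series converges absolutely by comparison with the p-series (p = 3 > 1).
When t = 4, the series is dominated by a constant times Σ 1/n³, which converges (p = 3 > 1).

[4, 6]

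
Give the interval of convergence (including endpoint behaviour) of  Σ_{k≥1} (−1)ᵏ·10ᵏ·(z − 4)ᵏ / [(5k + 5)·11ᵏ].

(29/10, 51/10]

Apply the ratio test: |a_{k+1}| / |a_k| = [(5k + 5)/(5(k+1) + 5)] · 10/11, which tends to 10/11 as k → ∞.
Convergence for |z − 4| · 10/11 < 1, i.e. |z − 4| < 11/10. So R = 11/10.
At z = 51/10: an alternating series whose terms decrease to 0 in absolute value, so it converges by the Leibniz criterion.
When z = 29/10, the terms behave like c/k; limit comparison with the harmonic series gives divergence.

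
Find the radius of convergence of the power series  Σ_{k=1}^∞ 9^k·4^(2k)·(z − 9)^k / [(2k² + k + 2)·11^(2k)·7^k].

R = 847/144

Ratio test: |a_{k+1}/a_k| = [(2k² + k + 2)/(2(k+1)² + (k+1) + 2)] · 9·16/(121·7) → 144/847 as k → ∞.
The series converges when 144/847 · |z − 9| < 1, giving R = 847/144.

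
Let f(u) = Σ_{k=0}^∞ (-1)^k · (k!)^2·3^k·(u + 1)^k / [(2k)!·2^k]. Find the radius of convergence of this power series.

By the ratio test, |a_{k+1}/a_k| = (k+1)²/[(2k+1)·(2k+2)] · 3/2 → 3/8.
Thus R = 1/(3/8) = 8/3.

R = 8/3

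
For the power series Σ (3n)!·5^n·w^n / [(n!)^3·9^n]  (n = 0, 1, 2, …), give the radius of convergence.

Ratio test: |a_{n+1}/a_n| = (3n+1)·(3n+2)·(3n+3)/(n+1)³ · 5/9 → 15 as n → ∞.
The series converges when 15 · |w| < 1, giving R = 1/15.

R = 1/15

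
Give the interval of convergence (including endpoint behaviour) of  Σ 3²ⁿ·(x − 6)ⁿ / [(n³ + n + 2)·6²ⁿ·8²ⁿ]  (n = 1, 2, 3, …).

[-250, 262]

The ratio of consecutive coefficients is [(n³ + n + 2)/((n+1)³ + (n+1) + 2)] · 9/(36·64) → 1/256.
Hence the series converges for |x − 6| < 1/(1/256) = 256, so the radius of convergence is 256.
Check x = 262: the series is dominated by a constant times Σ 1/n³, which converges (p = 3 > 1).
Check x = -250: the series is dominated by a constant times Σ 1/n³, which converges (p = 3 > 1).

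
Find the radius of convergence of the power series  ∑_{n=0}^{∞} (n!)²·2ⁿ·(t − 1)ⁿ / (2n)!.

R = 2

The ratio of consecutive coefficients is (n+1)²/[(2n+1)·(2n+2)] · 2 → 1/2.
The series converges when 1/2 · |t − 1| < 1, giving R = 2.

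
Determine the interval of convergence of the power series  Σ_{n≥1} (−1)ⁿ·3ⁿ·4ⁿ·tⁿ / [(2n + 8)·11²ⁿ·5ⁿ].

Ratio test: |a_{n+1}/a_n| = [(2n + 8)/(2(n+1) + 8)] · 3·4/(121·5) → 12/605 as n → ∞.
Hence the series converges for |t| < 1/(12/605) = 605/12, so the radius of convergence is 605/12.
Endpoint t = 605/12: convergence follows from the alternating series test (terms decrease monotonically to 0).
At t = -605/12: the terms are asymptotic to a nonzero constant times 1/n, so the series diverges by limit comparison with Σ 1/n.

(-605/12, 605/12]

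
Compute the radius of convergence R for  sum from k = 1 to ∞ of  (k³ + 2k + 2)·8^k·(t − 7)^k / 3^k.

R = 3/8

Ratio test: |a_{k+1}/a_k| = [((k+1)³ + 2(k+1) + 2)/(k³ + 2k + 2)] · 8/3 → 8/3 as k → ∞.
The series converges when 8/3 · |t − 7| < 1, giving R = 3/8.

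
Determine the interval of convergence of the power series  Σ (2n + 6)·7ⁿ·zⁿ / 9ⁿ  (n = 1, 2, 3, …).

Apply the ratio test: |a_{n+1}| / |a_n| = [(2(n+1) + 6)/(2n + 6)] · 7/9, which tends to 7/9 as n → ∞.
Convergence for |z| · 7/9 < 1, i.e. |z| < 9/7. So R = 9/7.
Check z = 9/7: the n-th term does not approach 0; divergence by the term test.
Endpoint z = -9/7: the n-th term does not approach 0; divergence by the term test.

(-9/7, 9/7)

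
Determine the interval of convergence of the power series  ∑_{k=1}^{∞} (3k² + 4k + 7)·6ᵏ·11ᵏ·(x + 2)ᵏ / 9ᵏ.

(-47/22, -41/22)

The ratio of consecutive coefficients is [(3(k+1)² + 4(k+1) + 7)/(3k² + 4k + 7)] · 6·11/9 → 22/3.
Thus R = 1/(22/3) = 3/22.
Check x = -41/22: the terms have absolute value of order k², which does not tend to 0, so the series diverges by the divergence test.
At x = -47/22: the terms have absolute value of order k², which does not tend to 0, so the series diverges by the divergence test.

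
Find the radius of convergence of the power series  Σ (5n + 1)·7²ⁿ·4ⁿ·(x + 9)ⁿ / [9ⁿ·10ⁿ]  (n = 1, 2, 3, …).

R = 45/98

By the ratio test, |a_{n+1}/a_n| = [(5(n+1) + 1)/(5n + 1)] · 49·4/(9·10) → 98/45.
The series converges when 98/45 · |x + 9| < 1, giving R = 45/98.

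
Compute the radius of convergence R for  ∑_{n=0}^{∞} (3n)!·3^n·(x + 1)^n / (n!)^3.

R = 1/81

By the ratio test, |a_{n+1}/a_n| = (3n+1)·(3n+2)·(3n+3)/(n+1)³ · 3 → 81.
The series converges when 81 · |x + 1| < 1, giving R = 1/81.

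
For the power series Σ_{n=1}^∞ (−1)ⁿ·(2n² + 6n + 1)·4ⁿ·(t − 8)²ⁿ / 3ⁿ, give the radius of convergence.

R = √3/2

The ratio of consecutive coefficients is [(2(n+1)² + 6(n+1) + 1)/(2n² + 6n + 1)] · 4/3 → 4/3.
Successive powers of (t − 8) differ by 2, so the series converges when |t − 8|² · 4/3 < 1, i.e. |t − 8| < √(3/4). So R = √3/2.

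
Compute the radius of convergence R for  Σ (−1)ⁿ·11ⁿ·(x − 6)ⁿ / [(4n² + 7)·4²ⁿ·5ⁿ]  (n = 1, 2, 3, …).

R = 80/11

By the ratio test, |a_{n+1}/a_n| = [(4n² + 7)/(4(n+1)² + 7)] · 11/(16·5) → 11/80.
Convergence for |x − 6| · 11/80 < 1, i.e. |x − 6| < 80/11. So R = 80/11.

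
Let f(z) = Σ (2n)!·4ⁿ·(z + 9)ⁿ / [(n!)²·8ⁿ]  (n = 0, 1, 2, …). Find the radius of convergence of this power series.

By the ratio test, |a_{n+1}/a_n| = (2n+1)·(2n+2)/(n+1)² · 4/8 → 2.
Convergence for |z + 9| · 2 < 1, i.e. |z + 9| < 1/2. So R = 1/2.

R = 1/2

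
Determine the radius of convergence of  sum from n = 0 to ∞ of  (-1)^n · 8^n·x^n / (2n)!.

The ratio of consecutive coefficients is 8 · 1/[(2n+1)·(2n+2)] → 0.
The limit is 0, so the series converges for all x; R = ∞.

R = ∞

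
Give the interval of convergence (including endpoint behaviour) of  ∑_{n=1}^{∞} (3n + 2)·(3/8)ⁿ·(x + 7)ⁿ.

(-29/3, -13/3)

Apply the ratio test: |a_{n+1}| / |a_n| = [(3(n+1) + 2)/(3n + 2)] · 3/8, which tends to 3/8 as n → ∞.
Hence the series converges for |x + 7| < 1/(3/8) = 8/3, so the radius of convergence is 8/3.
Endpoint x = -13/3: the terms do not tend to 0, so the series diverges.
At x = -29/3: the n-th term does not approach 0; divergence by the term test.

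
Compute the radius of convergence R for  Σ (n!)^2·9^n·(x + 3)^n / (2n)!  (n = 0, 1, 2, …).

By the ratio test, |a_{n+1}/a_n| = (n+1)²/[(2n+1)·(2n+2)] · 9 → 9/4.
Hence the series converges for |x + 3| < 1/(9/4) = 4/9, so the radius of convergence is 4/9.

R = 4/9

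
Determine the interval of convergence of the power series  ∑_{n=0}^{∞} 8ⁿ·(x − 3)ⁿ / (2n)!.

(−∞, ∞)

Ratio test: |a_{n+1}/a_n| = 8 · 1/[(2n+1)·(2n+2)] → 0 as n → ∞.
The ratio tends to 0 regardless of x, hence R = ∞.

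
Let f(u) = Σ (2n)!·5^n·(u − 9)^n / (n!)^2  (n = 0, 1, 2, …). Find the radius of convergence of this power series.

Ratio test: |a_{n+1}/a_n| = (2n+1)·(2n+2)/(n+1)² · 5 → 20 as n → ∞.
The series converges when 20 · |u − 9| < 1, giving R = 1/20.

R = 1/20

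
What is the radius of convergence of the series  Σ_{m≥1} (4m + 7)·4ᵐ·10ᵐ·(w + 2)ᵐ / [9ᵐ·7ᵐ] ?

R = 63/40

Ratio test: |a_{m+1}/a_m| = [(4(m+1) + 7)/(4m + 7)] · 4·10/(9·7) → 40/63 as m → ∞.
Convergence for |w + 2| · 40/63 < 1, i.e. |w + 2| < 63/40. So R = 63/40.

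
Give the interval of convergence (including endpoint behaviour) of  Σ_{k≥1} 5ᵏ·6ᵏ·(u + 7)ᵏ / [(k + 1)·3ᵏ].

The ratio of consecutive coefficients is [(k + 1)/((k+1) + 1)] · 5·6/3 → 10.
The series converges when 10 · |u + 7| < 1, giving R = 1/10.
Check u = -69/10: the terms behave like c/k; limit comparison with the harmonic series gives divergence.
At u = -71/10: the terms alternate in sign and decrease monotonically to 0 in absolute value (size ~ c/k), so the alternating series test gives convergence.

[-71/10, -69/10)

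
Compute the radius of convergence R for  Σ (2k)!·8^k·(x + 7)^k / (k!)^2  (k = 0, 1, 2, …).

R = 1/32

Ratio test: |a_{k+1}/a_k| = (2k+1)·(2k+2)/(k+1)² · 8 → 32 as k → ∞.
The series converges when 32 · |x + 7| < 1, giving R = 1/32.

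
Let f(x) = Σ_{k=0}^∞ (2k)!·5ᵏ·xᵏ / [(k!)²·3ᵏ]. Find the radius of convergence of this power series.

R = 3/20

Apply the ratio test: |a_{k+1}| / |a_k| = (2k+1)·(2k+2)/(k+1)² · 5/3, which tends to 20/3 as k → ∞.
Convergence for |x| · 20/3 < 1, i.e. |x| < 3/20. So R = 3/20.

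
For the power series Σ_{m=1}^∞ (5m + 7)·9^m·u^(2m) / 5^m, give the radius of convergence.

By the ratio test, |a_{m+1}/a_m| = [(5(m+1) + 7)/(5m + 7)] · 9/5 → 9/5.
Writing y = u², the series in y has radius 5/9, so |u| < √(5/9) and R = √5/3.

R = √5/3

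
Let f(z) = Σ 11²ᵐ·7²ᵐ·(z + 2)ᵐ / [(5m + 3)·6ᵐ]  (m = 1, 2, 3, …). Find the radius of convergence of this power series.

By the ratio test, |a_{m+1}/a_m| = [(5m + 3)/(5(m+1) + 3)] · 121·49/6 → 5929/6.
Convergence for |z + 2| · 5929/6 < 1, i.e. |z + 2| < 6/5929. So R = 6/5929.

R = 6/5929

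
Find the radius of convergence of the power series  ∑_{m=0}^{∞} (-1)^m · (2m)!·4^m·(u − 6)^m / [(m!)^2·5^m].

R = 5/16

Ratio test: |a_{m+1}/a_m| = (2m+1)·(2m+2)/(m+1)² · 4/5 → 16/5 as m → ∞.
The series converges when 16/5 · |u − 6| < 1, giving R = 5/16.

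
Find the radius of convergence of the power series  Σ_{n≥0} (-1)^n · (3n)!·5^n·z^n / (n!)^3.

R = 1/135

Ratio test: |a_{n+1}/a_n| = (3n+1)·(3n+2)·(3n+3)/(n+1)³ · 5 → 135 as n → ∞.
Hence the series converges for |z| < 1/(135) = 1/135, so the radius of convergence is 1/135.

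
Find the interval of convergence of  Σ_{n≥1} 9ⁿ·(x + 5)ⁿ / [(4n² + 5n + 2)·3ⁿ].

Apply the ratio test: |a_{n+1}| / |a_n| = [(4n² + 5n + 2)/(4(n+1)² + 5(n+1) + 2)] · 9/3, which tends to 3 as n → ∞.
Thus R = 1/(3) = 1/3.
Check x = -14/3: the terms are on the order of 1/n², so the series converges absolutely by comparison with the p-series (p = 2 > 1).
Endpoint x = -16/3: the series is dominated by a constant times Σ 1/n², which converges (p = 2 > 1).

[-16/3, -14/3]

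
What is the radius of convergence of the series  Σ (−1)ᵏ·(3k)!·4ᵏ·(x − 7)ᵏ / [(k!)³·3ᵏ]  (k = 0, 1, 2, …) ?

The ratio of consecutive coefficients is (3k+1)·(3k+2)·(3k+3)/(k+1)³ · 4/3 → 36.
Hence the series converges for |x − 7| < 1/(36) = 1/36, so the radius of convergence is 1/36.

R = 1/36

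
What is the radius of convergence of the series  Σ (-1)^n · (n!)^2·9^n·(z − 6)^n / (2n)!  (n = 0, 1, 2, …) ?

The ratio of consecutive coefficients is (n+1)²/[(2n+1)·(2n+2)] · 9 → 9/4.
Convergence for |z − 6| · 9/4 < 1, i.e. |z − 6| < 4/9. So R = 4/9.

R = 4/9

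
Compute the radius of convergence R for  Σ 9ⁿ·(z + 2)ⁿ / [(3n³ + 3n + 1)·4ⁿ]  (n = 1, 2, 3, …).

R = 4/9

The ratio of consecutive coefficients is [(3n³ + 3n + 1)/(3(n+1)³ + 3(n+1) + 1)] · 9/4 → 9/4.
Hence the series converges for |z + 2| < 1/(9/4) = 4/9, so the radius of convergence is 4/9.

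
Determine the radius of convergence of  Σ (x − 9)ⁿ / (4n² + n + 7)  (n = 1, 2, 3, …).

R = 1

The ratio of consecutive coefficients is (4n² + n + 7)/(4(n+1)² + (n+1) + 7) → 1.
So the series converges when |x − 9| < 1 and diverges when |x − 9| > 1; R = 1.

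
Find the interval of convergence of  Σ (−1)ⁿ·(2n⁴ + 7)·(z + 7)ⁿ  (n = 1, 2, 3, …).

(-8, -6)

Apply the ratio test: |a_{n+1}| / |a_n| = (2(n+1)⁴ + 7)/(2n⁴ + 7), which tends to 1 as n → ∞.
So the series converges when |z + 7| < 1 and diverges when |z + 7| > 1; R = 1.
Check z = -6: the terms do not tend to 0, so the series diverges.
Check z = -8: the terms do not tend to 0, so the series diverges.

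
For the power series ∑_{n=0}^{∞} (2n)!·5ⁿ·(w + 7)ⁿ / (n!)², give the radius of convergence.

R = 1/20

Apply the ratio test: |a_{n+1}| / |a_n| = (2n+1)·(2n+2)/(n+1)² · 5, which tends to 20 as n → ∞.
Convergence for |w + 7| · 20 < 1, i.e. |w + 7| < 1/20. So R = 1/20.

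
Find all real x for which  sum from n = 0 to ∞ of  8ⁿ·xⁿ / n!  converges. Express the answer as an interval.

By the ratio test, |a_{n+1}/a_n| = 8 · 1/(n+1) → 0.
The ratio tends to 0 regardless of x, hence R = ∞.

(−∞, ∞)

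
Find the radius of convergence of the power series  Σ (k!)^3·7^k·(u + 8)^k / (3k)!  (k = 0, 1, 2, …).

R = 27/7

By the ratio test, |a_{k+1}/a_k| = (k+1)³/[(3k+1)·(3k+2)·(3k+3)] · 7 → 7/27.
Thus R = 1/(7/27) = 27/7.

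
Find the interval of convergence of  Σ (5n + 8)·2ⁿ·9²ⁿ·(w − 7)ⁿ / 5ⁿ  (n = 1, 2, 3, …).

Ratio test: |a_{n+1}/a_n| = [(5(n+1) + 8)/(5n + 8)] · 2·81/5 → 162/5 as n → ∞.
Convergence for |w − 7| · 162/5 < 1, i.e. |w − 7| < 5/162. So R = 5/162.
At w = 1139/162: the n-th term does not approach 0; divergence by the term test.
When w = 1129/162, the terms do not tend to 0, so the series diverges.

(1129/162, 1139/162)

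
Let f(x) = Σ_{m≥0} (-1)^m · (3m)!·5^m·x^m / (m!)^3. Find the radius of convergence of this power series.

R = 1/135

The ratio of consecutive coefficients is (3m+1)·(3m+2)·(3m+3)/(m+1)³ · 5 → 135.
The series converges when 135 · |x| < 1, giving R = 1/135.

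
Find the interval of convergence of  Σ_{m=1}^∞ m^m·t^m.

Root test: |a_m|^(1/m) = m → ∞.
The root grows without bound, so R = 0 (convergence only at t = 0).

{0}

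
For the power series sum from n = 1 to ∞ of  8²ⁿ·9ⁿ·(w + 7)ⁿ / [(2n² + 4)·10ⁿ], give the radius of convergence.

R = 5/288

By the ratio test, |a_{n+1}/a_n| = [(2n² + 4)/(2(n+1)² + 4)] · 64·9/10 → 288/5.
Thus R = 1/(288/5) = 5/288.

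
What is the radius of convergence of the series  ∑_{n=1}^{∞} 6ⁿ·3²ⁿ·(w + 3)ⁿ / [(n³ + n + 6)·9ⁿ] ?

The ratio of consecutive coefficients is [(n³ + n + 6)/((n+1)³ + (n+1) + 6)] · 6·9/9 → 6.
The series converges when 6 · |w + 3| < 1, giving R = 1/6.

R = 1/6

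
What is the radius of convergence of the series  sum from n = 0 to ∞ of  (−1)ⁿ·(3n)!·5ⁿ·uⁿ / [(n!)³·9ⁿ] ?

By the ratio test, |a_{n+1}/a_n| = (3n+1)·(3n+2)·(3n+3)/(n+1)³ · 5/9 → 15.
Hence the series converges for |u| < 1/(15) = 1/15, so the radius of convergence is 1/15.

R = 1/15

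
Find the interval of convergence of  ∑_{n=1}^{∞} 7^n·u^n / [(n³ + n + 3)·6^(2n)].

[-36/7, 36/7]

Apply the ratio test: |a_{n+1}| / |a_n| = [(n³ + n + 3)/((n+1)³ + (n+1) + 3)] · 7/36, which tends to 7/36 as n → ∞.
Convergence for |u| · 7/36 < 1, i.e. |u| < 36/7. So R = 36/7.
Endpoint u = 36/7: the terms are on the order of 1/n³, so the series converges absolutely by comparison with the p-series (p = 3 > 1).
Check u = -36/7: the terms are on the order of 1/n³, so the series converges absolutely by comparison with the p-series (p = 3 > 1).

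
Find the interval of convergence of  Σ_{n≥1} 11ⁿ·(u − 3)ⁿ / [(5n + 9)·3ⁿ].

[30/11, 36/11)

The ratio of consecutive coefficients is [(5n + 9)/(5(n+1) + 9)] · 11/3 → 11/3.
Hence the series converges for |u − 3| < 1/(11/3) = 3/11, so the radius of convergence is 3/11.
At u = 36/11: the terms behave like c/n; limit comparison with the harmonic series gives divergence.
Check u = 30/11: convergence follows from the alternating series test (terms decrease monotonically to 0).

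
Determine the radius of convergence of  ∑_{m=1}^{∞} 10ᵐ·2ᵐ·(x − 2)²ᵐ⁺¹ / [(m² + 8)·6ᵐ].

Ratio test: |a_{m+1}/a_m| = [(m² + 8)/((m+1)² + 8)] · 10·2/6 → 10/3 as m → ∞.
Since the exponent of (x − 2) increases by 2 each term, convergence requires |x − 2|² < 3/10, hence R = √30/10.

R = √30/10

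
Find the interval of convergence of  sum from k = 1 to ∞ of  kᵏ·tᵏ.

By the Cauchy root test, |a_k|^(1/k) = k → ∞.
The root grows without bound, so R = 0 (convergence only at t = 0).

{0}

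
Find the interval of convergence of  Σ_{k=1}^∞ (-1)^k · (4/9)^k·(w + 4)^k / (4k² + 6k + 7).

[-25/4, -7/4]

The ratio of consecutive coefficients is [(4k² + 6k + 7)/(4(k+1)² + 6(k+1) + 7)] · 4/9 → 4/9.
Convergence for |w + 4| · 4/9 < 1, i.e. |w + 4| < 9/4. So R = 9/4.
At w = -7/4: the series is dominated by a constant times Σ 1/k², which converges (p = 2 > 1).
Check w = -25/4: the terms are on the order of 1/k², so the series converges absolutely by comparison with the p-series (p = 2 > 1).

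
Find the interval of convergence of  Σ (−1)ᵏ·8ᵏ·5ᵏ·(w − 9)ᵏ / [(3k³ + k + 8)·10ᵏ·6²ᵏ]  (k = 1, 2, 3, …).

[0, 18]

By the ratio test, |a_{k+1}/a_k| = [(3k³ + k + 8)/(3(k+1)³ + (k+1) + 8)] · 8·5/(10·36) → 1/9.
Convergence for |w − 9| · 1/9 < 1, i.e. |w − 9| < 9. So R = 9.
Check w = 18: absolute convergence follows by limit comparison with Σ 1/k³.
Check w = 0: the series is dominated by a constant times Σ 1/k³, which converges (p = 3 > 1).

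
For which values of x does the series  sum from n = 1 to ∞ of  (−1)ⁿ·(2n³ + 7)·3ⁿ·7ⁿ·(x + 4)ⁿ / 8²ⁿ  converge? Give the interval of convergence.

Apply the ratio test: |a_{n+1}| / |a_n| = [(2(n+1)³ + 7)/(2n³ + 7)] · 3·7/64, which tends to 21/64 as n → ∞.
Hence the series converges for |x + 4| < 1/(21/64) = 64/21, so the radius of convergence is 64/21.
Check x = -20/21: the terms have absolute value of order n³, which does not tend to 0, so the series diverges by the divergence test.
Check x = -148/21: the terms have absolute value of order n³, which does not tend to 0, so the series diverges by the divergence test.

(-148/21, -20/21)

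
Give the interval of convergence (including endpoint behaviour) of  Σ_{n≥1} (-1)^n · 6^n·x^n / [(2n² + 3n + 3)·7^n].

[-7/6, 7/6]

The ratio of consecutive coefficients is [(2n² + 3n + 3)/(2(n+1)² + 3(n+1) + 3)] · 6/7 → 6/7.
Convergence for |x| · 6/7 < 1, i.e. |x| < 7/6. So R = 7/6.
Check x = 7/6: the terms are on the order of 1/n², so the series converges absolutely by comparison with the p-series (p = 2 > 1).
Endpoint x = -7/6: the series is dominated by a constant times Σ 1/n², which converges (p = 2 > 1).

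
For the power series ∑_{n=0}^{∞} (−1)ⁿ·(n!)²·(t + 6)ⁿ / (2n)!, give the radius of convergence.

R = 4

By the ratio test, |a_{n+1}/a_n| = (n+1)²/[(2n+1)·(2n+2)] → 1/4.
The series converges when 1/4 · |t + 6| < 1, giving R = 4.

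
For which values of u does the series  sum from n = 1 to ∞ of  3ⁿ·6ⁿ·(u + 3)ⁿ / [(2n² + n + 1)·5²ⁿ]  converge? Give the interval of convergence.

[-79/18, -29/18]

Ratio test: |a_{n+1}/a_n| = [(2n² + n + 1)/(2(n+1)² + (n+1) + 1)] · 3·6/25 → 18/25 as n → ∞.
The series converges when 18/25 · |u + 3| < 1, giving R = 25/18.
Endpoint u = -29/18: the terms are on the order of 1/n², so the series converges absolutely by comparison with the p-series (p = 2 > 1).
Endpoint u = -79/18: the terms are on the order of 1/n², so the series converges absolutely by comparison with the p-series (p = 2 > 1).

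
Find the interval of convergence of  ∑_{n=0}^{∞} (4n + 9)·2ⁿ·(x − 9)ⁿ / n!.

(−∞, ∞)

Ratio test: |a_{n+1}/a_n| = (4(n+1) + 9)/(4n + 9) · 2 · 1/(n+1) → 0 as n → ∞.
The limit is 0, so the series converges for all x; R = ∞.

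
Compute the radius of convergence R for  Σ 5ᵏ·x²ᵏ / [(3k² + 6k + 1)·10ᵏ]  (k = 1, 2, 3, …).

R = √2

The ratio of consecutive coefficients is [(3k² + 6k + 1)/(3(k+1)² + 6(k+1) + 1)] · 5/10 → 1/2.
Writing y = x², the series in y has radius 2, so |x| < √(2) and R = √2.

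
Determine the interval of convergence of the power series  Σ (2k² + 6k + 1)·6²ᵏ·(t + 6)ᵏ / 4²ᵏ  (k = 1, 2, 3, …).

(-58/9, -50/9)

By the ratio test, |a_{k+1}/a_k| = [(2(k+1)² + 6(k+1) + 1)/(2k² + 6k + 1)] · 36/16 → 9/4.
Thus R = 1/(9/4) = 4/9.
At t = -50/9: the terms have absolute value of order k², which does not tend to 0, so the series diverges by the divergence test.
At t = -58/9: the terms do not tend to 0, so the series diverges.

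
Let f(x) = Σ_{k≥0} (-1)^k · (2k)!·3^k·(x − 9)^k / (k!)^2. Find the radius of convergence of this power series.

Apply the ratio test: |a_{k+1}| / |a_k| = (2k+1)·(2k+2)/(k+1)² · 3, which tends to 12 as k → ∞.
The series converges when 12 · |x − 9| < 1, giving R = 1/12.

R = 1/12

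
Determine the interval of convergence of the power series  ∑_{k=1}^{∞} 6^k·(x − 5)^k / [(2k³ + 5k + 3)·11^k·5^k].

[-25/6, 85/6]

Ratio test: |a_{k+1}/a_k| = [(2k³ + 5k + 3)/(2(k+1)³ + 5(k+1) + 3)] · 6/(11·5) → 6/55 as k → ∞.
Hence the series converges for |x − 5| < 1/(6/55) = 55/6, so the radius of convergence is 55/6.
When x = 85/6, the series is dominated by a constant times Σ 1/k³, which converges (p = 3 > 1).
When x = -25/6, the terms are on the order of 1/k³, so the series converges absolutely by comparison with the p-series (p = 3 > 1).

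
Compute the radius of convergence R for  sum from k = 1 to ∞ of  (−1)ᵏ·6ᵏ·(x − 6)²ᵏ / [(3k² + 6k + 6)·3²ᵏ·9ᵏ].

The ratio of consecutive coefficients is [(3k² + 6k + 6)/(3(k+1)² + 6(k+1) + 6)] · 6/(9·9) → 2/27.
Since the exponent of (x − 6) increases by 2 each term, convergence requires |x − 6|² < 27/2, hence R = 3√6/2.

R = 3√6/2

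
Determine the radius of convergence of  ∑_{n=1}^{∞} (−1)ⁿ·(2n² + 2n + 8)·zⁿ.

Apply the ratio test: |a_{n+1}| / |a_n| = (2(n+1)² + 2(n+1) + 8)/(2n² + 2n + 8), which tends to 1 as n → ∞.
Convergence for |z| < 1, so R = 1.

R = 1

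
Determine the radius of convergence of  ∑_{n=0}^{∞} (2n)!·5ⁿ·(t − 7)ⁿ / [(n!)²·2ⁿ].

R = 1/10

Apply the ratio test: |a_{n+1}| / |a_n| = (2n+1)·(2n+2)/(n+1)² · 5/2, which tends to 10 as n → ∞.
The series converges when 10 · |t − 7| < 1, giving R = 1/10.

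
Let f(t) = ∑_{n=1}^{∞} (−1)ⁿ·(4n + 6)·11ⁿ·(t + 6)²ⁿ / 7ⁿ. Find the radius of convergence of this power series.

R = √77/11

Apply the ratio test: |a_{n+1}| / |a_n| = [(4(n+1) + 6)/(4n + 6)] · 11/7, which tends to 11/7 as n → ∞.
Successive powers of (t + 6) differ by 2, so the series converges when |t + 6|² · 11/7 < 1, i.e. |t + 6| < √(7/11). So R = √77/11.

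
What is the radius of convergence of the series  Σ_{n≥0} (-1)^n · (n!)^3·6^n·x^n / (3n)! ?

R = 9/2

The ratio of consecutive coefficients is (n+1)³/[(3n+1)·(3n+2)·(3n+3)] · 6 → 2/9.
Thus R = 1/(2/9) = 9/2.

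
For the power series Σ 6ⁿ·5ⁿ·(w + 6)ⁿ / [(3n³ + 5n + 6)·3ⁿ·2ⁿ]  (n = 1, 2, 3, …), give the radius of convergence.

Ratio test: |a_{n+1}/a_n| = [(3n³ + 5n + 6)/(3(n+1)³ + 5(n+1) + 6)] · 6·5/(3·2) → 5 as n → ∞.
Convergence for |w + 6| · 5 < 1, i.e. |w + 6| < 1/5. So R = 1/5.

R = 1/5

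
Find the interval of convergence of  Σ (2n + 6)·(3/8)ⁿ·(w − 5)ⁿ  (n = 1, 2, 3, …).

(7/3, 23/3)

Apply the ratio test: |a_{n+1}| / |a_n| = [(2(n+1) + 6)/(2n + 6)] · 3/8, which tends to 3/8 as n → ∞.
Thus R = 1/(3/8) = 8/3.
When w = 23/3, the terms have absolute value of order n, which does not tend to 0, so the series diverges by the divergence test.
At w = 7/3: the terms have absolute value of order n, which does not tend to 0, so the series diverges by the divergence test.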